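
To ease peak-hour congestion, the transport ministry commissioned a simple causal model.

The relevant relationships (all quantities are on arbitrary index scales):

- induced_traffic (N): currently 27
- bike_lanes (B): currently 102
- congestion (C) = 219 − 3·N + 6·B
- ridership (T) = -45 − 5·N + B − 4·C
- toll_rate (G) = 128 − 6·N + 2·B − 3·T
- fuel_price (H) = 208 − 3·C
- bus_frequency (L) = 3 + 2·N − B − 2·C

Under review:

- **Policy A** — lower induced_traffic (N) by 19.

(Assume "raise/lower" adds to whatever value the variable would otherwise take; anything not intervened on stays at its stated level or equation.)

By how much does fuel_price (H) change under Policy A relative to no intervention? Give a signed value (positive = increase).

-171

Baseline:
  N = 27
  B = 102
  C = 219 − 3·27 + 6·102 = 750
  H = 208 − 3·750 = -2042
Policy A (N − 19):
  N = 27 − 19 = 8
  B = 102
  C = 219 − 3·8 + 6·102 = 807
  H = 208 − 3·807 = -2213
Change in H: -2213 − (-2042) = -171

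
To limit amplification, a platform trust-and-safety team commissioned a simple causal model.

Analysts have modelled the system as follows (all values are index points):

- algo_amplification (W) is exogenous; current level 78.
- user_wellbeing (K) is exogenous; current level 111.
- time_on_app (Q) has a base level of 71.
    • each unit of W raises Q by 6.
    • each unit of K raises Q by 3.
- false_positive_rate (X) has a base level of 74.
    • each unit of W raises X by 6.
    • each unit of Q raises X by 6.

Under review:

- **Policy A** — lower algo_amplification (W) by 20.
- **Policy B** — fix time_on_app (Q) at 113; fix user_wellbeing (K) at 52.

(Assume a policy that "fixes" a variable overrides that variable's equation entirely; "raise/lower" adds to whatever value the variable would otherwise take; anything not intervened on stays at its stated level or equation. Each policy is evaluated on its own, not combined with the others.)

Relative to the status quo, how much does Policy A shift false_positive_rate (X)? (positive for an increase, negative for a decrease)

Baseline:
  W = 78
  K = 111
  Q = 71 + 6·78 + 3·111 = 872
  X = 74 + 6·78 + 6·872 = 5774
Policy A (W − 20):
  W = 78 − 20 = 58
  K = 111
  Q = 71 + 6·58 + 3·111 = 752
  X = 74 + 6·58 + 6·752 = 4934
Change in X: 4934 − 5774 = -840

-840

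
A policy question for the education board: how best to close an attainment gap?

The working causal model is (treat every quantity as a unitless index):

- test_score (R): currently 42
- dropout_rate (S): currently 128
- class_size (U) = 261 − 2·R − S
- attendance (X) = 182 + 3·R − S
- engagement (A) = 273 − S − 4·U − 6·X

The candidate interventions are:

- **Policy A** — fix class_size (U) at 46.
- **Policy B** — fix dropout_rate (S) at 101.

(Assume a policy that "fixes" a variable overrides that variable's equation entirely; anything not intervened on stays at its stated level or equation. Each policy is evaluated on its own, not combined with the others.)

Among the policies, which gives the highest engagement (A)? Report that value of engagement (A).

Policy A (U := 46):
  R = 42
  S = 128
  U = 46
  X = 182 + 3·42 − 128 = 180
  A = 273 − 128 − 4·46 − 6·180 = -1119
Policy B (S := 101):
  R = 42
  S = 101
  U = 261 − 2·42 − 101 = 76
  X = 182 + 3·42 − 101 = 207
  A = 273 − 101 − 4·76 − 6·207 = -1374
Comparing — Policy A: A=-1119, Policy B: A=-1374. Highest is -1119 (Policy A).

-1119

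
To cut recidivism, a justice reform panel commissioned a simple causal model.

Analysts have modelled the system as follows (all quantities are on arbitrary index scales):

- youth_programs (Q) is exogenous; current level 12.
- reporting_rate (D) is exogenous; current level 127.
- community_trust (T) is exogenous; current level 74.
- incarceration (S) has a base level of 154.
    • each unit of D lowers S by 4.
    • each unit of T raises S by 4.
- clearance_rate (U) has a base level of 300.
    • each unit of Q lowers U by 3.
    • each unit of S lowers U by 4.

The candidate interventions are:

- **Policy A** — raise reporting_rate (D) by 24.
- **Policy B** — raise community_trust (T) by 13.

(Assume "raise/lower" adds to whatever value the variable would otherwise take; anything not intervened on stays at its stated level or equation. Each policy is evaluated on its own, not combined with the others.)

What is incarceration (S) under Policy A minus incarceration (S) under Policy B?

-148

Policy A (D + 24):
  D = 127 + 24 = 151
  T = 74
  S = 154 − 4·151 + 4·74 = -154
Policy B (T + 13):
  D = 127
  T = 74 + 13 = 87
  S = 154 − 4·127 + 4·87 = -6
S: -154 − (-6) = -148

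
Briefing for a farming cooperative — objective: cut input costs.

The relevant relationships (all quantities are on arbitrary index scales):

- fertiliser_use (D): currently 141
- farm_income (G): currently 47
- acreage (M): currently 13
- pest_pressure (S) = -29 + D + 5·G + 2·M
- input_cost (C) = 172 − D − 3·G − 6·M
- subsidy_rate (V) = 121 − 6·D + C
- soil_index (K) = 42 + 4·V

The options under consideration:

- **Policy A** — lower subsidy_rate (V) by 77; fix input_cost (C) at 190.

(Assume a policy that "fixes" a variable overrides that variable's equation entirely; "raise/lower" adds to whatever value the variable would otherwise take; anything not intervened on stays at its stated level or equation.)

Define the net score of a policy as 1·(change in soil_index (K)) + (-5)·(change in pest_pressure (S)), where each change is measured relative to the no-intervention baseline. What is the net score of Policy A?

Baseline:
  D = 141
  G = 47
  M = 13
  S = -29 + 141 + 5·47 + 2·13 = 373
  C = 172 − 141 − 3·47 − 6·13 = -188
  V = 121 − 6·141 + (-188) = -913
  K = 42 + 4·(-913) = -3610
Policy A (V − 77, C := 190):
  D = 141
  G = 47
  M = 13
  S = -29 + 141 + 5·47 + 2·13 = 373
  C = 190
  V = 121 − 6·141 + 190 (−77 from intervention) = -612
  K = 42 + 4·(-612) = -2406
ΔK = -2406 − (-3610) = 1204; ΔS = 373 − 373 = 0
Score = 1·1204 + (-5)·0 = 1204

1204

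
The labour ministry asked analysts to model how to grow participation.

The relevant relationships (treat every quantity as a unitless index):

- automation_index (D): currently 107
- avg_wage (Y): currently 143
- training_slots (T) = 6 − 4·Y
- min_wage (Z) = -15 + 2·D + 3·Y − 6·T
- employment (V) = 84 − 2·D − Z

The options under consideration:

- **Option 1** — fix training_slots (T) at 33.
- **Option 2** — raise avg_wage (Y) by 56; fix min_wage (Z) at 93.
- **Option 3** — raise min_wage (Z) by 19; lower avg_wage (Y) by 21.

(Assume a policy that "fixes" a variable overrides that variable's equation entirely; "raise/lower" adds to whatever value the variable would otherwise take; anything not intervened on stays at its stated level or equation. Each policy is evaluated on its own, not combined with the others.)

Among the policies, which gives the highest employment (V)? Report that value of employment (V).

Option 1 (T := 33):
  D = 107
  Y = 143
  T = 33
  Z = -15 + 2·107 + 3·143 − 6·33 = 430
  V = 84 − 2·107 − 430 = -560
Option 2 (Y + 56, Z := 93):
  D = 107
  Y = 143 + 56 = 199
  T = 6 − 4·199 = -790
  Z = 93
  V = 84 − 2·107 − 93 = -223
Option 3 (Z + 19, Y − 21):
  D = 107
  Y = 143 − 21 = 122
  T = 6 − 4·122 = -482
  Z = -15 + 2·107 + 3·122 − 6·(-482) (+19 from intervention) = 3476
  V = 84 − 2·107 − 3476 = -3606
Comparing — Option 1: V=-560, Option 2: V=-223, Option 3: V=-3606. Highest is -223 (Option 2).

-223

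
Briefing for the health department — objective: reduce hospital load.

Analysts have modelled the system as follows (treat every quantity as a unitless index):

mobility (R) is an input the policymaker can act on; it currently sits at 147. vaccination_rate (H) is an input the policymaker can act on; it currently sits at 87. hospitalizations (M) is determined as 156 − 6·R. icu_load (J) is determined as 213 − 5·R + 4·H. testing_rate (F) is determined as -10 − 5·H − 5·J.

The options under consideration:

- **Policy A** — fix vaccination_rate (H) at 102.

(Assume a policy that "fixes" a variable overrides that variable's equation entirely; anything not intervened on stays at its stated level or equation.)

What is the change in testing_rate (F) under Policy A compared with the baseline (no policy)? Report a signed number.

-375

Baseline:
  R = 147
  H = 87
  J = 213 − 5·147 + 4·87 = -174
  F = -10 − 5·87 − 5·(-174) = 425
Policy A (H := 102):
  R = 147
  H = 102
  J = 213 − 5·147 + 4·102 = -114
  F = -10 − 5·102 − 5·(-114) = 50
Change in F: 50 − 425 = -375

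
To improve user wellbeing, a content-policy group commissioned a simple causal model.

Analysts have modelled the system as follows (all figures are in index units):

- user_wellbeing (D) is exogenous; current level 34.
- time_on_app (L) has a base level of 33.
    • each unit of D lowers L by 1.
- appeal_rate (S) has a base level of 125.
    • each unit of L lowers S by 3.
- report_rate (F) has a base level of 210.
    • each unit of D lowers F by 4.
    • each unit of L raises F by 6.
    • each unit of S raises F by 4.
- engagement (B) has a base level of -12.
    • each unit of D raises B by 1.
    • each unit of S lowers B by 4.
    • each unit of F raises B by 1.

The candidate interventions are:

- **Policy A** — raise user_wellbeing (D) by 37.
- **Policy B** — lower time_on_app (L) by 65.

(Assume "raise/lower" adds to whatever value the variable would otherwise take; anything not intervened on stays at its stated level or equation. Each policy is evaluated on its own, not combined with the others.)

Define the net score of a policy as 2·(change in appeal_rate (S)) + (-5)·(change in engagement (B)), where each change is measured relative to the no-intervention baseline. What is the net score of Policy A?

1887

Baseline:
  D = 34
  L = 33 − 34 = -1
  S = 125 − 3·(-1) = 128
  F = 210 − 4·34 + 6·(-1) + 4·128 = 580
  B = -12 + 34 − 4·128 + 580 = 90
Policy A (D + 37):
  D = 34 + 37 = 71
  L = 33 − 71 = -38
  S = 125 − 3·(-38) = 239
  F = 210 − 4·71 + 6·(-38) + 4·239 = 654
  B = -12 + 71 − 4·239 + 654 = -243
ΔS = 239 − 128 = 111; ΔB = -243 − 90 = -333
Score = 2·111 + (-5)·(-333) = 1887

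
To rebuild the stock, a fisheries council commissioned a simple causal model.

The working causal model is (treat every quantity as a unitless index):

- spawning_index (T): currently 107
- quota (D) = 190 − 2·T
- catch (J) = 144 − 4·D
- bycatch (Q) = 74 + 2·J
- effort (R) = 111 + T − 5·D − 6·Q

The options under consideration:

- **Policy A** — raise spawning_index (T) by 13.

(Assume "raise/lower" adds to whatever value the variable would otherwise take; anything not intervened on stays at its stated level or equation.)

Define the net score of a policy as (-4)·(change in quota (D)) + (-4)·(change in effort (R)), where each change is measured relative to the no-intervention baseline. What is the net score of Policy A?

4524

Baseline:
  T = 107
  D = 190 − 2·107 = -24
  J = 144 − 4·(-24) = 240
  Q = 74 + 2·240 = 554
  R = 111 + 107 − 5·(-24) − 6·554 = -2986
Policy A (T + 13):
  T = 107 + 13 = 120
  D = 190 − 2·120 = -50
  J = 144 − 4·(-50) = 344
  Q = 74 + 2·344 = 762
  R = 111 + 120 − 5·(-50) − 6·762 = -4091
ΔD = -50 − (-24) = -26; ΔR = -4091 − (-2986) = -1105
Score = (-4)·(-26) + (-4)·(-1105) = 4524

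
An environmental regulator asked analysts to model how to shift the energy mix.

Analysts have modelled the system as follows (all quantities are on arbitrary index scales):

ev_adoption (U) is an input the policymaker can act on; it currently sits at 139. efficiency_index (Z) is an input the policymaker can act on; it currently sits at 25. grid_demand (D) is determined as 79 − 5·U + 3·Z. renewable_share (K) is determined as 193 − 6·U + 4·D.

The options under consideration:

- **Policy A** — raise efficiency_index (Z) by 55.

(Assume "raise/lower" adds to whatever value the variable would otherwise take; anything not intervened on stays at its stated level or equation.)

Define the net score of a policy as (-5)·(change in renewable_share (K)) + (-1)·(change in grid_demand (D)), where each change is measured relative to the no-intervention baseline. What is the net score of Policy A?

-3465

Baseline:
  U = 139
  Z = 25
  D = 79 − 5·139 + 3·25 = -541
  K = 193 − 6·139 + 4·(-541) = -2805
Policy A (Z + 55):
  U = 139
  Z = 25 + 55 = 80
  D = 79 − 5·139 + 3·80 = -376
  K = 193 − 6·139 + 4·(-376) = -2145
ΔK = -2145 − (-2805) = 660; ΔD = -376 − (-541) = 165
Score = (-5)·660 + (-1)·165 = -3465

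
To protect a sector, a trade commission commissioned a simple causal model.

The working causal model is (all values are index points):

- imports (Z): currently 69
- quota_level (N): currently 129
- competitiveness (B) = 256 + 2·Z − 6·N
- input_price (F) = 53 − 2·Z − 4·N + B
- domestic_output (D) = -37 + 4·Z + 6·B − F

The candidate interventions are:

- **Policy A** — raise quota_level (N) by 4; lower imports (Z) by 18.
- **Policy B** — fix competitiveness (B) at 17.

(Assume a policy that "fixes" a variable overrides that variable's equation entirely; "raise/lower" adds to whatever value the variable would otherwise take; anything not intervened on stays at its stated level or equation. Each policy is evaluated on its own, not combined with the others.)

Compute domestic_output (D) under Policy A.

Policy A (N + 4, Z − 18):
  Z = 69 − 18 = 51
  N = 129 + 4 = 133
  B = 256 + 2·51 − 6·133 = -440
  F = 53 − 2·51 − 4·133 + (-440) = -1021
  D = -37 + 4·51 + 6·(-440) − (-1021) = -1452

-1452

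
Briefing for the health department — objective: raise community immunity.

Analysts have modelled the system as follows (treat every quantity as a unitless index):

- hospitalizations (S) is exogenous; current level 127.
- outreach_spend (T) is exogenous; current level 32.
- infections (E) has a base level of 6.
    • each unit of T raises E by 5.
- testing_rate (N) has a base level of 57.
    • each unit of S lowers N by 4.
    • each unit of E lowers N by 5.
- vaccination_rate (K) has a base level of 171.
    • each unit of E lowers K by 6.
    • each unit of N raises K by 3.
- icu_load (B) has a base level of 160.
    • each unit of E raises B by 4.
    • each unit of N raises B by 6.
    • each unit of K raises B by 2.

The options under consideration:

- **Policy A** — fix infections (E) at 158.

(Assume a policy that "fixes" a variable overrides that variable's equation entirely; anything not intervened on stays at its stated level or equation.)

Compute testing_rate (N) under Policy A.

Policy A (E := 158):
  S = 127
  T = 32
  E = 158
  N = 57 − 4·127 − 5·158 = -1241

-1241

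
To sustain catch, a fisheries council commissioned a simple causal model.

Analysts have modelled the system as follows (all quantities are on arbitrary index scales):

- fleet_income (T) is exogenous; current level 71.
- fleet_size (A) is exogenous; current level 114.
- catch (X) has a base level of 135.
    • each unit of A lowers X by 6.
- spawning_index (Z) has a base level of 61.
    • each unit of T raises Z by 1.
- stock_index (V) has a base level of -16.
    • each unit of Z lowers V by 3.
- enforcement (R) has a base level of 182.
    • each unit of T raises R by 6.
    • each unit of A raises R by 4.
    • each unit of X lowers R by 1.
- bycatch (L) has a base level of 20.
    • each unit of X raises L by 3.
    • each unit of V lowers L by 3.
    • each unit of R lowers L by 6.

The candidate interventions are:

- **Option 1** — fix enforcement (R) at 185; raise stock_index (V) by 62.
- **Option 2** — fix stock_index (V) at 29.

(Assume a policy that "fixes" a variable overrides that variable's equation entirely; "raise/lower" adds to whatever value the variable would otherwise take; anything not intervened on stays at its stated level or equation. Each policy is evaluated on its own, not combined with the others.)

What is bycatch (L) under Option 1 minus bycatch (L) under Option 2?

Option 1 (R := 185, V + 62):
  T = 71
  A = 114
  X = 135 − 6·114 = -549
  Z = 61 + 71 = 132
  V = -16 − 3·132 (+62 from intervention) = -350
  R = 185
  L = 20 + 3·(-549) − 3·(-350) − 6·185 = -1687
Option 2 (V := 29):
  T = 71
  A = 114
  X = 135 − 6·114 = -549
  Z = 61 + 71 = 132
  V = 29
  R = 182 + 6·71 + 4·114 − (-549) = 1613
  L = 20 + 3·(-549) − 3·29 − 6·1613 = -11392
L: -1687 − (-11392) = 9705

9705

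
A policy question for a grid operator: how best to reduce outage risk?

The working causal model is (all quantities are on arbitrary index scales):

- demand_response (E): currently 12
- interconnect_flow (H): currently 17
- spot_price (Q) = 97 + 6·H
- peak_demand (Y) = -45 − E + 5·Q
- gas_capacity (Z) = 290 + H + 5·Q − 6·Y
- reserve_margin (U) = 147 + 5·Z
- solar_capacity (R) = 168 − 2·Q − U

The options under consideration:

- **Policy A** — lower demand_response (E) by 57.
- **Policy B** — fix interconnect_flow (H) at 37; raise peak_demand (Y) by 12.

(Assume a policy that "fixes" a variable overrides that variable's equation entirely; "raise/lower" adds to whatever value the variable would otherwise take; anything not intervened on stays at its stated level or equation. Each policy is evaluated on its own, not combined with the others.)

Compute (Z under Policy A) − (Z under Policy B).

Policy A (E − 57):
  E = 12 − 57 = -45
  H = 17
  Q = 97 + 6·17 = 199
  Y = -45 − (-45) + 5·199 = 995
  Z = 290 + 17 + 5·199 − 6·995 = -4668
Policy B (H := 37, Y + 12):
  E = 12
  H = 37
  Q = 97 + 6·37 = 319
  Y = -45 − 12 + 5·319 (+12 from intervention) = 1550
  Z = 290 + 37 + 5·319 − 6·1550 = -7378
Z: -4668 − (-7378) = 2710

2710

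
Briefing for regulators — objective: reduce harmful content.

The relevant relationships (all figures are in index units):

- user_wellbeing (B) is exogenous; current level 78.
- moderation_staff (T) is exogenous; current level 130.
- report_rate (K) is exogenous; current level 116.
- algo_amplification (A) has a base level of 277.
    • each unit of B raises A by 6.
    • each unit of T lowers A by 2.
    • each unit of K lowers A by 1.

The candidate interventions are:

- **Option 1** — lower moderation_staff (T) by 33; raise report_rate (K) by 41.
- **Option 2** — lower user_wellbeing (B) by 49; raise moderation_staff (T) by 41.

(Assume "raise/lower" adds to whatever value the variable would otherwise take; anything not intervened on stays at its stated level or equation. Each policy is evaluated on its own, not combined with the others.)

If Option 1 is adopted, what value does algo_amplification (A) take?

Option 1 (T − 33, K + 41):
  B = 78
  T = 130 − 33 = 97
  K = 116 + 41 = 157
  A = 277 + 6·78 − 2·97 − 157 = 394

394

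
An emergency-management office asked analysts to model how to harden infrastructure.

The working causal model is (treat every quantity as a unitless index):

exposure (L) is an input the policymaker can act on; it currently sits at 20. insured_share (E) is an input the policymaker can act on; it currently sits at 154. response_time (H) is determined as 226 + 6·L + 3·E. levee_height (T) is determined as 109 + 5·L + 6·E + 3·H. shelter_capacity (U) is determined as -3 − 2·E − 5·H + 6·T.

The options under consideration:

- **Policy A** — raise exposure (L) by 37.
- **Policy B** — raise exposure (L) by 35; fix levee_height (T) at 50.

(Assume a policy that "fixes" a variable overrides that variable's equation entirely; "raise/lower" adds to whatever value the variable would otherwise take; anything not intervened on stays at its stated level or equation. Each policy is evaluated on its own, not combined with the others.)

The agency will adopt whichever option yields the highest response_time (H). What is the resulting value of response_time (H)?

1030

Policy A (L + 37):
  L = 20 + 37 = 57
  E = 154
  H = 226 + 6·57 + 3·154 = 1030
Policy B (L + 35, T := 50):
  L = 20 + 35 = 55
  E = 154
  H = 226 + 6·55 + 3·154 = 1018
Comparing — Policy A: H=1030, Policy B: H=1018. Highest is 1030 (Policy A).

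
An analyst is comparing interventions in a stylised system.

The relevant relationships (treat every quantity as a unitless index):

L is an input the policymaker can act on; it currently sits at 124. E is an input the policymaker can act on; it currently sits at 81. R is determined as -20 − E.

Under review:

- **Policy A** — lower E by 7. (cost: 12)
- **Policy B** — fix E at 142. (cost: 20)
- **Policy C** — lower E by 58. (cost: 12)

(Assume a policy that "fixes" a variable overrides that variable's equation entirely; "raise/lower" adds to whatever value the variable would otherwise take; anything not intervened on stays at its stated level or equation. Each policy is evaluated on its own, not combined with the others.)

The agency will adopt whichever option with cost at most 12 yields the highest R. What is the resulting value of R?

-43

Policy A (E − 7):
  E = 81 − 7 = 74
  R = -20 − 74 = -94
Policy C (E − 58):
  E = 81 − 58 = 23
  R = -20 − 23 = -43
Comparing — Policy A: R=-94, Policy C: R=-43. Highest is -43 (Policy C).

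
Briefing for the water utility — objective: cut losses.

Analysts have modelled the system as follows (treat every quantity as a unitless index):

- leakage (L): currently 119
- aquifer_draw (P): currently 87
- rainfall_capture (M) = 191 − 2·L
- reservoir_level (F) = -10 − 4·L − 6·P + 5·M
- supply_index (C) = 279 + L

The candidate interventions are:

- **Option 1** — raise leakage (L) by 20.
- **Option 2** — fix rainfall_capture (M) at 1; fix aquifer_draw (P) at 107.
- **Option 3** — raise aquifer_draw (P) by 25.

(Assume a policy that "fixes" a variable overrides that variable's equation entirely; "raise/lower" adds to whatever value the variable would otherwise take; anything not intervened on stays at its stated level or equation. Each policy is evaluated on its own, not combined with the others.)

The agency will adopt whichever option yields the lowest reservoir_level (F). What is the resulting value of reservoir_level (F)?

-1523

Option 1 (L + 20):
  L = 119 + 20 = 139
  P = 87
  M = 191 − 2·139 = -87
  F = -10 − 4·139 − 6·87 + 5·(-87) = -1523
Option 2 (M := 1, P := 107):
  L = 119
  P = 107
  M = 1
  F = -10 − 4·119 − 6·107 + 5·1 = -1123
Option 3 (P + 25):
  L = 119
  P = 87 + 25 = 112
  M = 191 − 2·119 = -47
  F = -10 − 4·119 − 6·112 + 5·(-47) = -1393
Comparing — Option 1: F=-1523, Option 2: F=-1123, Option 3: F=-1393. Lowest is -1523 (Option 1).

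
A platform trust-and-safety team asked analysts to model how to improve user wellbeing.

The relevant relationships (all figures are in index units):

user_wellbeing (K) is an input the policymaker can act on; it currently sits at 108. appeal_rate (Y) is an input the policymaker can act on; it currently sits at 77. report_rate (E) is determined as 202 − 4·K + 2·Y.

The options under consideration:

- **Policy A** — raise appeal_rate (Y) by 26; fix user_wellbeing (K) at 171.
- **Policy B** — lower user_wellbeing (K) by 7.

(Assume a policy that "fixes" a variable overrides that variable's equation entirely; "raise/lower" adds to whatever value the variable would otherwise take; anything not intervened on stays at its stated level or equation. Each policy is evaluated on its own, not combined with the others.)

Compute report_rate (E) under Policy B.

-48

Policy B (K − 7):
  K = 108 − 7 = 101
  Y = 77
  E = 202 − 4·101 + 2·77 = -48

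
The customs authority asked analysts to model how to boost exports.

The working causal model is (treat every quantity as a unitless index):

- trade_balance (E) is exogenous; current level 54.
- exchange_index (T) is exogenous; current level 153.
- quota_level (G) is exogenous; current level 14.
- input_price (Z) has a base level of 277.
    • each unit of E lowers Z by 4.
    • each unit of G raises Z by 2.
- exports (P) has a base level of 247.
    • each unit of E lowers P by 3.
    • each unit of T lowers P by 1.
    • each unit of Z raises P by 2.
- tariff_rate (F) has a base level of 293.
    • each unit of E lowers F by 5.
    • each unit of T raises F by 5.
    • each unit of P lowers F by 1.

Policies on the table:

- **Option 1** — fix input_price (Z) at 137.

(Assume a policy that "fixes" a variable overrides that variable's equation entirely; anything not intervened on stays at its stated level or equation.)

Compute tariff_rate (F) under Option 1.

Option 1 (Z := 137):
  E = 54
  T = 153
  G = 14
  Z = 137
  P = 247 − 3·54 − 153 + 2·137 = 206
  F = 293 − 5·54 + 5·153 − 206 = 582

582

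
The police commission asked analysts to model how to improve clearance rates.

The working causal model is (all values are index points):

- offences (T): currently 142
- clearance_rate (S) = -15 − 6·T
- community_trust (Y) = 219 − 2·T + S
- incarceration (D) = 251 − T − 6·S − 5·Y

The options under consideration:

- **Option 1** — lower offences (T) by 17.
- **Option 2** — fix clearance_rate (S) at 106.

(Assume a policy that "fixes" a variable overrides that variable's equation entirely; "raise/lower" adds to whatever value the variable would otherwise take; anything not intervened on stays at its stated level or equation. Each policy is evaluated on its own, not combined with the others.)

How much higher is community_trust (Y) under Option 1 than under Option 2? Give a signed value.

-837

Option 1 (T − 17):
  T = 142 − 17 = 125
  S = -15 − 6·125 = -765
  Y = 219 − 2·125 + (-765) = -796
Option 2 (S := 106):
  T = 142
  S = 106
  Y = 219 − 2·142 + 106 = 41
Y: -796 − 41 = -837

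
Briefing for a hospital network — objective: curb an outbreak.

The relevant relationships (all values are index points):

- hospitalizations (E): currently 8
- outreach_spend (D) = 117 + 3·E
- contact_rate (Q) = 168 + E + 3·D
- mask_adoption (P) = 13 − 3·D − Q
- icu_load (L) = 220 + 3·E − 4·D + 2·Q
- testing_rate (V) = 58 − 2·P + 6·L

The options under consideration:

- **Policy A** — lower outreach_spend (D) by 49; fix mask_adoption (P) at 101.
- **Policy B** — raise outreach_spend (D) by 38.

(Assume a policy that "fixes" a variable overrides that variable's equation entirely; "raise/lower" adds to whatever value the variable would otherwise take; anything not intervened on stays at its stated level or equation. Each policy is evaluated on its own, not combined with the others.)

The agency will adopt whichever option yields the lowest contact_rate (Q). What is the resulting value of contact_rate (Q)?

Policy A (D − 49, P := 101):
  E = 8
  D = 117 + 3·8 (−49 from intervention) = 92
  Q = 168 + 8 + 3·92 = 452
Policy B (D + 38):
  E = 8
  D = 117 + 3·8 (+38 from intervention) = 179
  Q = 168 + 8 + 3·179 = 713
Comparing — Policy A: Q=452, Policy B: Q=713. Lowest is 452 (Policy A).

452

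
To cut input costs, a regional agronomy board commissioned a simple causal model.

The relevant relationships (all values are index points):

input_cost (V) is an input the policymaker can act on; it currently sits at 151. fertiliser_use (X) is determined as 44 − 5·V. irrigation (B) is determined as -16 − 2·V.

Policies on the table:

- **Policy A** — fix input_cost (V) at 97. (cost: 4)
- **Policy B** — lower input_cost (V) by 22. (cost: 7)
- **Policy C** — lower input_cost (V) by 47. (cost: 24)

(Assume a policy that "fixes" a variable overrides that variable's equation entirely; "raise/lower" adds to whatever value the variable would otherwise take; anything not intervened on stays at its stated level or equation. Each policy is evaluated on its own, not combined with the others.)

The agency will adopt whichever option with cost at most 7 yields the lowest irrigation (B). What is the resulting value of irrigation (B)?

-274

Policy A (V := 97):
  V = 97
  B = -16 − 2·97 = -210
Policy B (V − 22):
  V = 151 − 22 = 129
  B = -16 − 2·129 = -274
Comparing — Policy A: B=-210, Policy B: B=-274. Lowest is -274 (Policy B).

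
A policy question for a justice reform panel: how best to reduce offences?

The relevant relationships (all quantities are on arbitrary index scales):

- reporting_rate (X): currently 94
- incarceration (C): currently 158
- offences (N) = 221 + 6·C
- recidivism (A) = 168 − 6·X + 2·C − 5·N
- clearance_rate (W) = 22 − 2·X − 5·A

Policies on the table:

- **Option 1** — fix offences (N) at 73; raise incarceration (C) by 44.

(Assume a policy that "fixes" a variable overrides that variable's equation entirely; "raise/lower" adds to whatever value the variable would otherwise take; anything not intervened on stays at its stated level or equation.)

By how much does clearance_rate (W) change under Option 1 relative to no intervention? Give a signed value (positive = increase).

Baseline:
  X = 94
  C = 158
  N = 221 + 6·158 = 1169
  A = 168 − 6·94 + 2·158 − 5·1169 = -5925
  W = 22 − 2·94 − 5·(-5925) = 29459
Option 1 (N := 73, C + 44):
  X = 94
  C = 158 + 44 = 202
  N = 73
  A = 168 − 6·94 + 2·202 − 5·73 = -357
  W = 22 − 2·94 − 5·(-357) = 1619
Change in W: 1619 − 29459 = -27840

-27840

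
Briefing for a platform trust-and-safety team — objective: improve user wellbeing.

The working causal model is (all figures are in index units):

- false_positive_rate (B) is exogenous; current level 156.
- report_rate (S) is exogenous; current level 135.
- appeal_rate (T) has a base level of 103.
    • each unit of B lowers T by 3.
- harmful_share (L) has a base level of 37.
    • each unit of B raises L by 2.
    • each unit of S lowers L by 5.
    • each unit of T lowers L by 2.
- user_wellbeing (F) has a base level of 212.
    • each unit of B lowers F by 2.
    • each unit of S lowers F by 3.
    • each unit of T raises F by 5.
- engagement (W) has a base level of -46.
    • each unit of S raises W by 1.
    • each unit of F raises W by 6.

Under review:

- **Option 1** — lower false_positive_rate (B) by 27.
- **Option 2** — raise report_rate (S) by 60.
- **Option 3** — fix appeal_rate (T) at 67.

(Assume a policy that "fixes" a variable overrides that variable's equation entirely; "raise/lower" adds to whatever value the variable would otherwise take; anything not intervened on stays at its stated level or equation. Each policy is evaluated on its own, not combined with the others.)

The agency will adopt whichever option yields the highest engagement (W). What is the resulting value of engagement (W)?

Option 1 (B − 27):
  B = 156 − 27 = 129
  S = 135
  T = 103 − 3·129 = -284
  F = 212 − 2·129 − 3·135 + 5·(-284) = -1871
  W = -46 + 135 + 6·(-1871) = -11137
Option 2 (S + 60):
  B = 156
  S = 135 + 60 = 195
  T = 103 − 3·156 = -365
  F = 212 − 2·156 − 3·195 + 5·(-365) = -2510
  W = -46 + 195 + 6·(-2510) = -14911
Option 3 (T := 67):
  B = 156
  S = 135
  T = 67
  F = 212 − 2·156 − 3·135 + 5·67 = -170
  W = -46 + 135 + 6·(-170) = -931
Comparing — Option 1: W=-11137, Option 2: W=-14911, Option 3: W=-931. Highest is -931 (Option 3).

-931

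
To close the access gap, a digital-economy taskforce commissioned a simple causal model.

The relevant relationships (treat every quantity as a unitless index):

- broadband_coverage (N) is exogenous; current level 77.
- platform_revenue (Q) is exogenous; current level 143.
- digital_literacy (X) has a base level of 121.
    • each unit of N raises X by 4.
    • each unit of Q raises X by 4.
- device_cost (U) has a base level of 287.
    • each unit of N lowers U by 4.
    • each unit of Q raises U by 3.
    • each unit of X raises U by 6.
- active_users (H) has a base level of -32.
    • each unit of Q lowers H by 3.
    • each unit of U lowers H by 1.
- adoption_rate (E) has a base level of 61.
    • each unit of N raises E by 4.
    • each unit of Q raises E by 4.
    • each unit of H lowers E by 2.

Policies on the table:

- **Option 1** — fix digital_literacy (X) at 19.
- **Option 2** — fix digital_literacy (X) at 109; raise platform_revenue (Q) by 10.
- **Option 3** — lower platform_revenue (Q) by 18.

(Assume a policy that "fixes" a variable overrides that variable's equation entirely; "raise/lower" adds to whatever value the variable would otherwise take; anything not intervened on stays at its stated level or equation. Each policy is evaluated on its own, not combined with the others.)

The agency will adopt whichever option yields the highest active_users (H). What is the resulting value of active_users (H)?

Option 1 (X := 19):
  N = 77
  Q = 143
  X = 19
  U = 287 − 4·77 + 3·143 + 6·19 = 522
  H = -32 − 3·143 − 522 = -983
Option 2 (X := 109, Q + 10):
  N = 77
  Q = 143 + 10 = 153
  X = 109
  U = 287 − 4·77 + 3·153 + 6·109 = 1092
  H = -32 − 3·153 − 1092 = -1583
Option 3 (Q − 18):
  N = 77
  Q = 143 − 18 = 125
  X = 121 + 4·77 + 4·125 = 929
  U = 287 − 4·77 + 3·125 + 6·929 = 5928
  H = -32 − 3·125 − 5928 = -6335
Comparing — Option 1: H=-983, Option 2: H=-1583, Option 3: H=-6335. Highest is -983 (Option 1).

-983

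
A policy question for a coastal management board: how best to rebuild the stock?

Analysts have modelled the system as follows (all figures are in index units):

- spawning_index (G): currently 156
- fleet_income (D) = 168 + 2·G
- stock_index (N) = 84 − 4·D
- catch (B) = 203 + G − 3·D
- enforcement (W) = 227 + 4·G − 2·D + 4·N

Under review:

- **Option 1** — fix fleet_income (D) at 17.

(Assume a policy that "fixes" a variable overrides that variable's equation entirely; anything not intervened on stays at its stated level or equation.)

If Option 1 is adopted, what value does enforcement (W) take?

Option 1 (D := 17):
  G = 156
  D = 17
  N = 84 − 4·17 = 16
  W = 227 + 4·156 − 2·17 + 4·16 = 881

881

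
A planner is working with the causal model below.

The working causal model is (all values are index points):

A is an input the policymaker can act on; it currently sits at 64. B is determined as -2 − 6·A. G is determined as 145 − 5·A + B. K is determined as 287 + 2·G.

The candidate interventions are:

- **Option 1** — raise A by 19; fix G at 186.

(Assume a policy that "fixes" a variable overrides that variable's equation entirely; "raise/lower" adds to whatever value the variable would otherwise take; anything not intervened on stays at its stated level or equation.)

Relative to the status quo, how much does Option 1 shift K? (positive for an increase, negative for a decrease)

1494

Baseline:
  A = 64
  B = -2 − 6·64 = -386
  G = 145 − 5·64 + (-386) = -561
  K = 287 + 2·(-561) = -835
Option 1 (A + 19, G := 186):
  A = 64 + 19 = 83
  B = -2 − 6·83 = -500
  G = 186
  K = 287 + 2·186 = 659
Change in K: 659 − (-835) = 1494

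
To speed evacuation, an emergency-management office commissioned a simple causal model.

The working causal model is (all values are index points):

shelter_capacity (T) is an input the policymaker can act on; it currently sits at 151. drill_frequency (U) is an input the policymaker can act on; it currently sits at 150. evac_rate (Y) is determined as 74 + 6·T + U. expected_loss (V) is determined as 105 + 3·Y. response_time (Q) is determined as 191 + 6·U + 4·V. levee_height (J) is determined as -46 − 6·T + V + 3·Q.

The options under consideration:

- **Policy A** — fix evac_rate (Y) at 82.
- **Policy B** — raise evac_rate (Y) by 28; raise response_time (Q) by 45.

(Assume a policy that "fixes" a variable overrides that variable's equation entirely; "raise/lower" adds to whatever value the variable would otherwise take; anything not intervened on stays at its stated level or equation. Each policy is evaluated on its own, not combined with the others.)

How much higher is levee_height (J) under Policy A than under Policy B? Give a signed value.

-42099

Policy A (Y := 82):
  T = 151
  U = 150
  Y = 82
  V = 105 + 3·82 = 351
  Q = 191 + 6·150 + 4·351 = 2495
  J = -46 − 6·151 + 351 + 3·2495 = 6884
Policy B (Y + 28, Q + 45):
  T = 151
  U = 150
  Y = 74 + 6·151 + 150 (+28 from intervention) = 1158
  V = 105 + 3·1158 = 3579
  Q = 191 + 6·150 + 4·3579 (+45 from intervention) = 15452
  J = -46 − 6·151 + 3579 + 3·15452 = 48983
J: 6884 − 48983 = -42099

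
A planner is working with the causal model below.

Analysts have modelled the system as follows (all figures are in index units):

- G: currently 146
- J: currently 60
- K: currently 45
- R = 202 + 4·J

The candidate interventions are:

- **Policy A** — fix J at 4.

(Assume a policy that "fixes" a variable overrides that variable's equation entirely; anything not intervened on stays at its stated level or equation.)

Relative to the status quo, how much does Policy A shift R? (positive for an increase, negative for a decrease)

-224

Baseline:
  J = 60
  R = 202 + 4·60 = 442
Policy A (J := 4):
  J = 4
  R = 202 + 4·4 = 218
Change in R: 218 − 442 = -224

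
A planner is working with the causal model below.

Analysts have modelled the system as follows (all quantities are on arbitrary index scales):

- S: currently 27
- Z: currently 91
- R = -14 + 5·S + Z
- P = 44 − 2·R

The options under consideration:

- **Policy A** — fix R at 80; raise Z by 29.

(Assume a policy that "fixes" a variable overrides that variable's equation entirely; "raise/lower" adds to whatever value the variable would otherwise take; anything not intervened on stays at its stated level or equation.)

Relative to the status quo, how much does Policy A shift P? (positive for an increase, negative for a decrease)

Baseline:
  S = 27
  Z = 91
  R = -14 + 5·27 + 91 = 212
  P = 44 − 2·212 = -380
Policy A (R := 80, Z + 29):
  S = 27
  Z = 91 + 29 = 120
  R = 80
  P = 44 − 2·80 = -116
Change in P: -116 − (-380) = 264

264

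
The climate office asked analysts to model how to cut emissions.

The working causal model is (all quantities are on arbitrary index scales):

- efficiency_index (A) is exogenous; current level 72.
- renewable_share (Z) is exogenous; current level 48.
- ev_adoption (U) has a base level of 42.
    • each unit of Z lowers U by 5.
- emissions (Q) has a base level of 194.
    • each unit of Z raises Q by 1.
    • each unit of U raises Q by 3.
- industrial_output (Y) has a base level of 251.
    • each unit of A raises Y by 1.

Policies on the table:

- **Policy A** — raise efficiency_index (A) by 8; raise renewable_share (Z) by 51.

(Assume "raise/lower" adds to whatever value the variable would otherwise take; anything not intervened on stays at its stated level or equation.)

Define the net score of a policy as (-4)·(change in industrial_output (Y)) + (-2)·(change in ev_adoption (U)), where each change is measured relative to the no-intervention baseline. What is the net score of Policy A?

Baseline:
  A = 72
  Z = 48
  U = 42 − 5·48 = -198
  Y = 251 + 72 = 323
Policy A (A + 8, Z + 51):
  A = 72 + 8 = 80
  Z = 48 + 51 = 99
  U = 42 − 5·99 = -453
  Y = 251 + 80 = 331
ΔY = 331 − 323 = 8; ΔU = -453 − (-198) = -255
Score = (-4)·8 + (-2)·(-255) = 478

478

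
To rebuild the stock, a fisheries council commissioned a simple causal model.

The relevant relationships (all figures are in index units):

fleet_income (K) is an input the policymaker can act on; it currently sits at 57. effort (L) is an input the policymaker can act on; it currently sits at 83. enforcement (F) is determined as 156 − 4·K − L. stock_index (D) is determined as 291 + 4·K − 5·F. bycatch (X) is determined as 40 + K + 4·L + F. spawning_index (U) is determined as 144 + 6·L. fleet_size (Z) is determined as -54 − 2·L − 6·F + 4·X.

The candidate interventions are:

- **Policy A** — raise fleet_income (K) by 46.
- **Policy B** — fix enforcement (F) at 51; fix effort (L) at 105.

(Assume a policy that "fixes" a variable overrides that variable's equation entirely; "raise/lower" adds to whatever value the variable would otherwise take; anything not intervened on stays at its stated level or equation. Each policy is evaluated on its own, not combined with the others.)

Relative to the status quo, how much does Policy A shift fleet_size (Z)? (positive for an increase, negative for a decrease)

Baseline:
  K = 57
  L = 83
  F = 156 − 4·57 − 83 = -155
  X = 40 + 57 + 4·83 + (-155) = 274
  Z = -54 − 2·83 − 6·(-155) + 4·274 = 1806
Policy A (K + 46):
  K = 57 + 46 = 103
  L = 83
  F = 156 − 4·103 − 83 = -339
  X = 40 + 103 + 4·83 + (-339) = 136
  Z = -54 − 2·83 − 6·(-339) + 4·136 = 2358
Change in Z: 2358 − 1806 = 552

552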